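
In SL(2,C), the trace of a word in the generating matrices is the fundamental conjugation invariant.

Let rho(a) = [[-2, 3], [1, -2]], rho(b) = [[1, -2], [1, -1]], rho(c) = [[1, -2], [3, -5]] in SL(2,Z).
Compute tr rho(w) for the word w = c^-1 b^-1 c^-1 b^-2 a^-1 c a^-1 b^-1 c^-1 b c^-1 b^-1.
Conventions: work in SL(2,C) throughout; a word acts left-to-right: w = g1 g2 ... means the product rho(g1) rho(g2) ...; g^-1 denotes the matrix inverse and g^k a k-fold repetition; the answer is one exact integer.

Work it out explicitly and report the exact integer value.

rho(c^-1) = [[-5, 2], [-3, 1]]
... * rho(b^-1) = [[-1, 2], [-1, 1]]  ->  [[3, -8], [2, -5]]
... * rho(c^-1) = [[-5, 2], [-3, 1]]  ->  [[9, -2], [5, -1]]
... * rho(b^-1) = [[-1, 2], [-1, 1]]  ->  [[-7, 16], [-4, 9]]
... * rho(b^-1) = [[-1, 2], [-1, 1]]  ->  [[-9, 2], [-5, 1]]
... * rho(a^-1) = [[-2, -3], [-1, -2]]  ->  [[16, 23], [9, 13]]
... * rho(c) = [[1, -2], [3, -5]]  ->  [[85, -147], [48, -83]]
... * rho(a^-1) = [[-2, -3], [-1, -2]]  ->  [[-23, 39], [-13, 22]]
... * rho(b^-1) = [[-1, 2], [-1, 1]]  ->  [[-16, -7], [-9, -4]]
... * rho(c^-1) = [[-5, 2], [-3, 1]]  ->  [[101, -39], [57, -22]]
... * rho(b) = [[1, -2], [1, -1]]  ->  [[62, -163], [35, -92]]
... * rho(c^-1) = [[-5, 2], [-3, 1]]  ->  [[179, -39], [101, -22]]
... * rho(b^-1) = [[-1, 2], [-1, 1]]  ->  [[-140, 319], [-79, 180]]
tr = -140 + 180 = 40

40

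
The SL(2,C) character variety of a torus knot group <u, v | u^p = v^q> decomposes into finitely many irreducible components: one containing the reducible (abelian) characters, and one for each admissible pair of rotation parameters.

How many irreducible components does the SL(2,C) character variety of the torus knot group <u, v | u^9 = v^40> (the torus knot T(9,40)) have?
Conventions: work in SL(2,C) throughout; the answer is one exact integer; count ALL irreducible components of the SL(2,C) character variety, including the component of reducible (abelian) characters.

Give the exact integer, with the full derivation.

157

In the torus knot group T(9,40), u^9 = v^40 is central, so an irreducible representation sends it to +I or -I (Schur).
So on each irreducible component the traces are pinned: tr(u) = 2*cos(pi*alpha/9) with 1 <= alpha <= 8, tr(v) = 2*cos(pi*beta/40) with 1 <= beta <= 39.
u^9 = (-1)^alpha I and v^40 = (-1)^beta I must agree, so alpha and beta have equal parity.
Counting: 4 odd alphas x 20 odd betas + 4 even alphas x 19 even betas = 80 + 76 = 156.
Total: 156 irreducible-character components + 1 reducible (abelian) component = 157.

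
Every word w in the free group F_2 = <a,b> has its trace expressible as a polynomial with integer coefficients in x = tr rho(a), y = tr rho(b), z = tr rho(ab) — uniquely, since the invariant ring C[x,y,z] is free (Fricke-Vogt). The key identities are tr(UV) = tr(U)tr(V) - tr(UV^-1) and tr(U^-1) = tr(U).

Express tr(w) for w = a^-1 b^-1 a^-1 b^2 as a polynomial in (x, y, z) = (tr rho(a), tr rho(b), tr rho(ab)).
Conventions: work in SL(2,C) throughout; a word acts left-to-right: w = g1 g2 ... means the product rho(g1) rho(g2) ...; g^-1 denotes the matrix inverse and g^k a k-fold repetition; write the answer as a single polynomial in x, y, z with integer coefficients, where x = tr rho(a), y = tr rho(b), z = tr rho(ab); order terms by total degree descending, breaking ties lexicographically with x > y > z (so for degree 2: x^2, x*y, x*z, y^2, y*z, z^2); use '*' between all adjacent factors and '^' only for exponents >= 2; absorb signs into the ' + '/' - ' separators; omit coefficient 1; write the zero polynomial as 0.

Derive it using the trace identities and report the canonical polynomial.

tr(b^2) = tr(b) tr(b) - tr(1) = y^2 - 2
tr(b^2 a) = tr(b) tr(a b) - tr(a) = y*z - x
so tr(b^2 a^-1) = tr(b^2) tr(a) - tr(b^2 a) = x*y^2 - y*z - x
reduce: tr(a^-1 b^2 a^-1) = tr(b^2 a^-1) tr(a) - tr(b^2) = x^2*y^2 - x*y*z - x^2 - y^2 + 2
tr(b^3) = tr(b) tr(b^2) - tr(b) = y^3 - 3*y
reduce: tr(b^3 a) = tr(b) tr(a b^2) - tr(a b) = y^2*z - x*y - z
tr(b^2 a^-1 b) = tr(b^3) tr(a) - tr(b^3 a) = x*y^3 - y^2*z - 2*x*y + z
reduce: tr(a b a b) = tr(b a) tr(b a) - tr(1)   [split at repeated b] = z^2 - 2
so tr(a b a) = tr(a) tr(b a) - tr(b) = x*z - y
reduce: tr(b a b^2 a) = tr(b) tr(a b a b) - tr(a b a) = y*z^2 - x*z - y
reduce: tr(b^2 a^-1 b a) = tr(b a b^2) tr(a) - tr(b a b^2 a) = x*y^2*z - x^2*y - y*z^2 + y
tr(a^-1 b^2 a^-1 b) = tr(b^2 a^-1 b) tr(a) - tr(b^2 a^-1 b a) = x^2*y^3 - 2*x*y^2*z - x^2*y + y*z^2 + x*z - y
reduce: tr(a^-1 b^-1 a^-1 b^2) = tr(a^-1 b^2 a^-1) tr(b) - tr(a^-1 b^2 a^-1 b) = x*y^2*z - y^3 - y*z^2 - x*z + 3*y

x*y^2*z - y^3 - y*z^2 - x*z + 3*y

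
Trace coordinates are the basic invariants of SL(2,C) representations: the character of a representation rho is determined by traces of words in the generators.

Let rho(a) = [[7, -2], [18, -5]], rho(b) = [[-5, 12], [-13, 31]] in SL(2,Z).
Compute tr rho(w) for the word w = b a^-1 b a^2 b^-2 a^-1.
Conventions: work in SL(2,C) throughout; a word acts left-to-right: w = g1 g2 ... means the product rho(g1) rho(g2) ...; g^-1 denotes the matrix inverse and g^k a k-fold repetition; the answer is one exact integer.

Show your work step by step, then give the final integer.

rho(b) = [[-5, 12], [-13, 31]]
... * rho(a^-1) = [[-5, 2], [-18, 7]]  ->  [[-191, 74], [-493, 191]]
... * rho(b) = [[-5, 12], [-13, 31]]  ->  [[-7, 2], [-18, 5]]
... * rho(a) = [[7, -2], [18, -5]]  ->  [[-13, 4], [-36, 11]]
... * rho(a) = [[7, -2], [18, -5]]  ->  [[-19, 6], [-54, 17]]
... * rho(b^-1) = [[31, -12], [13, -5]]  ->  [[-511, 198], [-1453, 563]]
... * rho(b^-1) = [[31, -12], [13, -5]]  ->  [[-13267, 5142], [-37724, 14621]]
... * rho(a^-1) = [[-5, 2], [-18, 7]]  ->  [[-26221, 9460], [-74558, 26899]]
tr = -26221 + 26899 = 678

678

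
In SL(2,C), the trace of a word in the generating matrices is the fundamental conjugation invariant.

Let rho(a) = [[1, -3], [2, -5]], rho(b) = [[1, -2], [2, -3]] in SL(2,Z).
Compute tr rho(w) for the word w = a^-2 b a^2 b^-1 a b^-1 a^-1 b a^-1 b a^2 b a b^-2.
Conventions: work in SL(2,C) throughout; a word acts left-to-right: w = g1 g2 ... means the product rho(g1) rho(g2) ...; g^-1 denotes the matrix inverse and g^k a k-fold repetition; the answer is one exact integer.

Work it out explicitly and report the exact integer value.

49162

rho(a^-1) = [[-5, 3], [-2, 1]]
... * rho(a^-1) = [[-5, 3], [-2, 1]]  ->  [[19, -12], [8, -5]]
... * rho(b) = [[1, -2], [2, -3]]  ->  [[-5, -2], [-2, -1]]
... * rho(a) = [[1, -3], [2, -5]]  ->  [[-9, 25], [-4, 11]]
... * rho(a) = [[1, -3], [2, -5]]  ->  [[41, -98], [18, -43]]
... * rho(b^-1) = [[-3, 2], [-2, 1]]  ->  [[73, -16], [32, -7]]
... * rho(a) = [[1, -3], [2, -5]]  ->  [[41, -139], [18, -61]]
... * rho(b^-1) = [[-3, 2], [-2, 1]]  ->  [[155, -57], [68, -25]]
... * rho(a^-1) = [[-5, 3], [-2, 1]]  ->  [[-661, 408], [-290, 179]]
... * rho(b) = [[1, -2], [2, -3]]  ->  [[155, 98], [68, 43]]
... * rho(a^-1) = [[-5, 3], [-2, 1]]  ->  [[-971, 563], [-426, 247]]
... * rho(b) = [[1, -2], [2, -3]]  ->  [[155, 253], [68, 111]]
... * rho(a) = [[1, -3], [2, -5]]  ->  [[661, -1730], [290, -759]]
... * rho(a) = [[1, -3], [2, -5]]  ->  [[-2799, 6667], [-1228, 2925]]
... * rho(b) = [[1, -2], [2, -3]]  ->  [[10535, -14403], [4622, -6319]]
... * rho(a) = [[1, -3], [2, -5]]  ->  [[-18271, 40410], [-8016, 17729]]
... * rho(b^-1) = [[-3, 2], [-2, 1]]  ->  [[-26007, 3868], [-11410, 1697]]
... * rho(b^-1) = [[-3, 2], [-2, 1]]  ->  [[70285, -48146], [30836, -21123]]
tr = 70285 + -21123 = 49162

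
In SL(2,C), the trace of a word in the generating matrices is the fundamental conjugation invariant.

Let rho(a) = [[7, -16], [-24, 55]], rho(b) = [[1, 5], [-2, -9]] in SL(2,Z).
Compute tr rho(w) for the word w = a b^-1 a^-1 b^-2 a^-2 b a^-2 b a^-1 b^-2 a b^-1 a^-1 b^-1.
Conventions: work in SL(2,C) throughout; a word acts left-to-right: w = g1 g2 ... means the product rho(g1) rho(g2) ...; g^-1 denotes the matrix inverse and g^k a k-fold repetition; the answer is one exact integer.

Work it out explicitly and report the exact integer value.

-2236499922497623532352

rho(a) = [[7, -16], [-24, 55]]
... * rho(b^-1) = [[-9, -5], [2, 1]]  ->  [[-95, -51], [326, 175]]
... * rho(a^-1) = [[55, 16], [24, 7]]  ->  [[-6449, -1877], [22130, 6441]]
... * rho(b^-1) = [[-9, -5], [2, 1]]  ->  [[54287, 30368], [-186288, -104209]]
... * rho(b^-1) = [[-9, -5], [2, 1]]  ->  [[-427847, -241067], [1468174, 827231]]
... * rho(a^-1) = [[55, 16], [24, 7]]  ->  [[-29317193, -8533021], [100603114, 29281401]]
... * rho(a^-1) = [[55, 16], [24, 7]]  ->  [[-1817238119, -528806235], [6235924894, 1814619631]]
... * rho(b) = [[1, 5], [-2, -9]]  ->  [[-759625649, -4326934480], [2606685632, 14848047791]]
... * rho(a^-1) = [[55, 16], [24, 7]]  ->  [[-145625838215, -42442551744], [499720856744, 145643304649]]
... * rho(a^-1) = [[55, 16], [24, 7]]  ->  [[-9028042343681, -2627111273648], [30980086432496, 9015036840447]]
... * rho(b) = [[1, 5], [-2, -9]]  ->  [[-3773819796385, -21496210255573], [12950012751602, 73765100598457]]
... * rho(a^-1) = [[55, 16], [24, 7]]  ->  [[-723469134934927, -210854588531171], [2482613115701078, 723555908214831]]
... * rho(b^-1) = [[-9, -5], [2, 1]]  ->  [[6089513037352001, 3406491086143464], [-20896406224880040, -11689509670290559]]
... * rho(b^-1) = [[-9, -5], [2, 1]]  ->  [[-47992635163881081, -27041074100616541], [164688636683339242, 92792521454109641]]
... * rho(a) = [[7, -16], [-24, 55]]  ->  [[313037332267629417, -719376912911812459], [-1074200058115256690, 2468570493042602383]]
... * rho(b^-1) = [[-9, -5], [2, 1]]  ->  [[-4256089816232289671, -2284563574249959544], [14604941509122514976, 7839570783618885833]]
... * rho(a^-1) = [[55, 16], [24, 7]]  ->  [[-288914465674774960961, -84089382079466351544], [991421481808591583672, 288556059631292440447]]
... * rho(b^-1) = [[-9, -5], [2, 1]]  ->  [[2432051426914041945561, 1360482946294408453261], [-8345681217014739372154, -4668551349411665477913]]
tr = 2432051426914041945561 + -4668551349411665477913 = -2236499922497623532352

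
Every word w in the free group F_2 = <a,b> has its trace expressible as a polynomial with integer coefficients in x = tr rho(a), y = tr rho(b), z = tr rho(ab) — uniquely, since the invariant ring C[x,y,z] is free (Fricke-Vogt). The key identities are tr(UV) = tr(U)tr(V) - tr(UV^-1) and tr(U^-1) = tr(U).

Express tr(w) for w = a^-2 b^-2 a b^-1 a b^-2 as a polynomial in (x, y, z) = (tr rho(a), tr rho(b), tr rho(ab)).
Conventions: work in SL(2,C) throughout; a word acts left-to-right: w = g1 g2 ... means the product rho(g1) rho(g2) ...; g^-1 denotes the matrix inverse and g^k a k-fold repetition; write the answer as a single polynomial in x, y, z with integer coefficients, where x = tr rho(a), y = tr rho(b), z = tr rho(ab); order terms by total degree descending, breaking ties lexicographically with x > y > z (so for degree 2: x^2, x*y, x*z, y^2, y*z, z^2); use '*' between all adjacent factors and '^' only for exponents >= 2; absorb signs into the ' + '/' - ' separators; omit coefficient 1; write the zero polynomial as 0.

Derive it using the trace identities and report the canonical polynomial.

trace(b^-1 a) = trace(a)*trace(b) - trace(a b) = x*y - z
use: trace(b^-1 a b^-1) = trace(b^-1 a)*trace(b) - trace(b^-1 a b) = x*y^2 - y*z - x
use: trace(b^-1 a b^-2) = trace(b^-1 a b^-1)*trace(b) - trace(b^-1 a) = x*y^3 - y^2*z - 2*x*y + z
trace(a^2) = trace(a)*trace(a) - trace(1) = x^2 - 2
trace(a^2 b) = trace(a)*trace(b a) - trace(b) = x*z - y
apply: trace(a b^-1 a) = trace(a^2)*trace(b) - trace(a^2 b) = x^2*y - x*z - y
use: trace(a b a b) = trace(a b)*trace(a b) - trace(1) = z^2 - 2
use: trace(a b^-1 a b) = trace(a b a)*trace(b) - trace(a b a b) = x*y*z - y^2 - z^2 + 2
trace(a b^-1 a b^-1) = trace(a b^-1 a)*trace(b) - trace(a b^-1 a b) = x^2*y^2 - 2*x*y*z + z^2 - 2
use: trace(b^-1 a b^-2 a) = trace(a b^-1 a b^-1)*trace(b) - trace(a b^-1 a) = x^2*y^3 - 2*x*y^2*z - x^2*y + y*z^2 + x*z - y
apply: trace(b^-1 a b^-2 a^-1) = trace(b^-1 a b^-2)*trace(a) - trace(b^-1 a b^-2 a) = x*y^2*z - x^2*y - y*z^2 + y
trace(b^2 a) = trace(b)*trace(a b) - trace(a) = y*z - x
trace(b^2) = trace(b)*trace(b) - trace(1) = y^2 - 2
apply: trace(b a^2 b) = trace(a)*trace(b^2 a) - trace(b^2) = x*y*z - x^2 - y^2 + 2
trace(b a^2 b a) = trace(a)*trace(b a b a) - trace(b a b) = x*z^2 - y*z - x
use: trace(a^-1 b a^2 b) = trace(b a^2 b)*trace(a) - trace(b a^2 b a) = x^2*y*z - x^3 - x*y^2 - x*z^2 + y*z + 3*x
use: trace(a^-2 b a^2 b) = trace(a^-1 b a^2 b)*trace(a) - trace(a^-1 b a^2 b a) = x^3*y*z - x^4 - x^2*y^2 - x^2*z^2 + 4*x^2 + y^2 - 2
use: trace(a b^-1 a^-2 b a) = trace(a^-2 b a^2)*trace(b) - trace(a^-2 b a^2 b) = -x^3*y*z + x^4 + x^2*y^2 + x^2*z^2 - 4*x^2 + 2
trace(a^-1 b a b) = trace(b a b)*trace(a) - trace(b a b a) = x*y*z - x^2 - z^2 + 2
trace(b a b a b) = trace(b)*trace(a b a b) - trace(a b a) = y*z^2 - x*z - y
trace(b a b a b a) = trace(b a)*trace(b a b a) - trace(b^-1 a^-1) = z^3 - 3*z
apply: trace(a^-1 b a b a b) = trace(b a b a b)*trace(a) - trace(b a b a b a) = x*y*z^2 - x^2*z - z^3 - x*y + 3*z
apply: trace(a^-2 b a b a b) = trace(a^-1 b a b a b)*trace(a) - trace(a^-1 b a b a b a) = x^2*y*z^2 - x^3*z - x*z^3 - x^2*y - y*z^2 + 4*x*z + y
use: trace(a b^-1 a^-2 b a b) = trace(a^-2 b a b a)*trace(b) - trace(a^-2 b a b a b) = -x^2*y*z^2 + x^3*z + x*y^2*z + x*z^3 - 4*x*z + y
apply: trace(b^-1 a^-2 b a b^-1 a) = trace(a b^-1 a^-2 b a)*trace(b) - trace(a b^-1 a^-2 b a b) = -x^3*y^2*z + x^4*y + x^2*y^3 + 2*x^2*y*z^2 - x^3*z - x*y^2*z - x*z^3 - 4*x^2*y + 4*x*z + y
trace(a^-1 b a b^-1) = trace(a^-1 b a)*trace(b) - trace(a^-1 b a b) = -x*y*z + x^2 + y^2 + z^2 - 2
use: trace(a b^-1 a b^-2 a^-2 b) = trace(b^-1 a^-2 b a b^-1 a)*trace(b) - trace(b^-1 a^-2 b a b^-1 a b) = -x^3*y^3*z + x^4*y^2 + x^2*y^4 + 2*x^2*y^2*z^2 - x^3*y*z - x*y^3*z - x*y*z^3 - 4*x^2*y^2 + 5*x*y*z - x^2 - z^2 + 2
trace(a b^-1 a b^-2 a^-2 b^-1) = trace(a b^-1 a b^-2 a^-2)*trace(b) - trace(a b^-1 a b^-2 a^-2 b) = x^3*y^3*z - x^4*y^2 - x^2*y^4 - 2*x^2*y^2*z^2 + x^3*y*z + 2*x*y^3*z + x*y*z^3 + 3*x^2*y^2 - y^2*z^2 - 5*x*y*z + x^2 + y^2 + z^2 - 2
trace(a^-2 b^-2 a b^-1 a b^-2) = trace(a b^-1 a b^-2 a^-2 b^-1)*trace(b) - trace(a b^-1 a b^-2 a^-2) = x^3*y^4*z - x^4*y^3 - x^2*y^5 - 2*x^2*y^3*z^2 + x^3*y^2*z + 2*x*y^4*z + x*y^2*z^3 + 3*x^2*y^3 - y^3*z^2 - 6*x*y^2*z + 2*x^2*y + y^3 + 2*y*z^2 - 3*y

x^3*y^4*z - x^4*y^3 - x^2*y^5 - 2*x^2*y^3*z^2 + x^3*y^2*z + 2*x*y^4*z + x*y^2*z^3 + 3*x^2*y^3 - y^3*z^2 - 6*x*y^2*z + 2*x^2*y + y^3 + 2*y*z^2 - 3*y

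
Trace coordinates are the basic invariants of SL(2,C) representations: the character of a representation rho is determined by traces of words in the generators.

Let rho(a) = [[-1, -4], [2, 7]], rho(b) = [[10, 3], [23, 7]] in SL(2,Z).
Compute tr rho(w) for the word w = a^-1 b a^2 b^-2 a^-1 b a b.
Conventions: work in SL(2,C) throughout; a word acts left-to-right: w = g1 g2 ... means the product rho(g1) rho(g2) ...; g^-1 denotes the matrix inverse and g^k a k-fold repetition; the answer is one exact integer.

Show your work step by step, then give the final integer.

-5258068099

rho(a^-1) = [[7, 4], [-2, -1]]
... * rho(b) = [[10, 3], [23, 7]]  ->  [[162, 49], [-43, -13]]
... * rho(a) = [[-1, -4], [2, 7]]  ->  [[-64, -305], [17, 81]]
... * rho(a) = [[-1, -4], [2, 7]]  ->  [[-546, -1879], [145, 499]]
... * rho(b^-1) = [[7, -3], [-23, 10]]  ->  [[39395, -17152], [-10462, 4555]]
... * rho(b^-1) = [[7, -3], [-23, 10]]  ->  [[670261, -289705], [-177999, 76936]]
... * rho(a^-1) = [[7, 4], [-2, -1]]  ->  [[5271237, 2970749], [-1399865, -788932]]
... * rho(b) = [[10, 3], [23, 7]]  ->  [[121039597, 36608954], [-32144086, -9722119]]
... * rho(a) = [[-1, -4], [2, 7]]  ->  [[-47821689, -227895710], [12699848, 60521511]]
... * rho(b) = [[10, 3], [23, 7]]  ->  [[-5719818220, -1738735037], [1518993233, 461750121]]
tr = -5719818220 + 461750121 = -5258068099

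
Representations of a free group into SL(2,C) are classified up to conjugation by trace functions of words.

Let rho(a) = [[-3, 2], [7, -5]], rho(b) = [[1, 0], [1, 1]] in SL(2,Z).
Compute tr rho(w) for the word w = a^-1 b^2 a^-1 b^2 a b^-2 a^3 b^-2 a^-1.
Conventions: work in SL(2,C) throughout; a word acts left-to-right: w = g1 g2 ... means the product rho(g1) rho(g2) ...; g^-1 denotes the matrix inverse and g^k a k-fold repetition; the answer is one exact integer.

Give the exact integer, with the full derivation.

rho(a^-1) = [[-5, -2], [-7, -3]]
... * rho(b) = [[1, 0], [1, 1]]  ->  [[-7, -2], [-10, -3]]
... * rho(b) = [[1, 0], [1, 1]]  ->  [[-9, -2], [-13, -3]]
... * rho(a^-1) = [[-5, -2], [-7, -3]]  ->  [[59, 24], [86, 35]]
... * rho(b) = [[1, 0], [1, 1]]  ->  [[83, 24], [121, 35]]
... * rho(b) = [[1, 0], [1, 1]]  ->  [[107, 24], [156, 35]]
... * rho(a) = [[-3, 2], [7, -5]]  ->  [[-153, 94], [-223, 137]]
... * rho(b^-1) = [[1, 0], [-1, 1]]  ->  [[-247, 94], [-360, 137]]
... * rho(b^-1) = [[1, 0], [-1, 1]]  ->  [[-341, 94], [-497, 137]]
... * rho(a) = [[-3, 2], [7, -5]]  ->  [[1681, -1152], [2450, -1679]]
... * rho(a) = [[-3, 2], [7, -5]]  ->  [[-13107, 9122], [-19103, 13295]]
... * rho(a) = [[-3, 2], [7, -5]]  ->  [[103175, -71824], [150374, -104681]]
... * rho(b^-1) = [[1, 0], [-1, 1]]  ->  [[174999, -71824], [255055, -104681]]
... * rho(b^-1) = [[1, 0], [-1, 1]]  ->  [[246823, -71824], [359736, -104681]]
... * rho(a^-1) = [[-5, -2], [-7, -3]]  ->  [[-731347, -278174], [-1065913, -405429]]
tr = -731347 + -405429 = -1136776

-1136776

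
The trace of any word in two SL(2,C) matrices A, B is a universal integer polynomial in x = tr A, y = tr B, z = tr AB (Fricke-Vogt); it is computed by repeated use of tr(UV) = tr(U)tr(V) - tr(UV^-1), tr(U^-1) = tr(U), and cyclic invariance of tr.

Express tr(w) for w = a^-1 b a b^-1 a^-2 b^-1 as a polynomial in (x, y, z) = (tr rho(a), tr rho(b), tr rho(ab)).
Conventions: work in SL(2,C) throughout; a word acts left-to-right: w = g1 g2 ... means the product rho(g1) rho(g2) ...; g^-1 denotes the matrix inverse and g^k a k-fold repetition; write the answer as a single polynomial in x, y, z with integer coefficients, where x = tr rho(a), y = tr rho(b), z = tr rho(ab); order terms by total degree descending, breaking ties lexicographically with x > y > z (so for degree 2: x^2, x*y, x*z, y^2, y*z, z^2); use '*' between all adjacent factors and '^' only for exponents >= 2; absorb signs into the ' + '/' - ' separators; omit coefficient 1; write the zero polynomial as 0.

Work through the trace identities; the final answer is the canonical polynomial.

tr(a^-1) = tr(a) = x
tr(b a b) = tr(b)*tr(a b) - tr(a)   [square of b] = y*z - x
tr(b a b a) = tr(b a)*tr(b a) - tr(1)   [split at a repeated b] = z^2 - 2
tr(a^-1 b a b) = tr(b a b)*tr(a) - tr(b a b a)   [inverse elimination on a] = x*y*z - x^2 - z^2 + 2
tr(b^-1 a^-1 b a) = tr(a^-1 b a)*tr(b) - tr(a^-1 b a b)   [inverse elimination on b] = -x*y*z + x^2 + y^2 + z^2 - 2
so tr(a^-1 b^-1 a^-1 b) = tr(b^-1 a^-1 b)*tr(a) - tr(b^-1 a^-1 b a)   [inverse elimination on a] = x*y*z - y^2 - z^2 + 2
tr(a b a) = tr(a)*tr(b a) - tr(b)   [square of a] = x*z - y
tr(a b a b a) = tr(a)*tr(b a b a) - tr(b a b)   [square of a] = x*z^2 - y*z - x
tr(a b a b a b) = tr(a b)*tr(a b a b) - tr(a^-1 b^-1)   [split at a repeated a] = z^3 - 3*z
tr(b a b a b^-1 a) = tr(a b a b a)*tr(b) - tr(a b a b a b)   [inverse elimination on b] = x*y*z^2 - y^2*z - z^3 - x*y + 3*z
tr(b^-1 a^-1 b a b a) = tr(b a b a b^-1)*tr(a) - tr(b a b a b^-1 a)   [inverse elimination on a] = -x*y*z^2 + x^2*z + y^2*z + z^3 - 3*z
tr(a^-1 b^-1 a^-1 b a b) = tr(b^-1 a^-1 b a b)*tr(a) - tr(b^-1 a^-1 b a b a)   [inverse elimination on a] = x*y*z^2 - x^2*z - y^2*z - z^3 + x*y + 3*z
tr(a^-2 b^-1 a^-1 b a b) = tr(a^-1 b^-1 a^-1 b a b)*tr(a) - tr(a^-1 b^-1 a^-1 b a b a)   [inverse elimination on a] = x^2*y*z^2 - x^3*z - x*y^2*z - x*z^3 + x^2*y + 3*x*z - y
tr(a^-1 b a b^-1 a^-2 b^-1) = tr(a^-2 b^-1 a^-1 b a)*tr(b) - tr(a^-2 b^-1 a^-1 b a b)   [inverse elimination on b] = -x^2*y*z^2 + x^3*z + 2*x*y^2*z + x*z^3 - x^2*y - y^3 - y*z^2 - 3*x*z + 3*y

-x^2*y*z^2 + x^3*z + 2*x*y^2*z + x*z^3 - x^2*y - y^3 - y*z^2 - 3*x*z + 3*y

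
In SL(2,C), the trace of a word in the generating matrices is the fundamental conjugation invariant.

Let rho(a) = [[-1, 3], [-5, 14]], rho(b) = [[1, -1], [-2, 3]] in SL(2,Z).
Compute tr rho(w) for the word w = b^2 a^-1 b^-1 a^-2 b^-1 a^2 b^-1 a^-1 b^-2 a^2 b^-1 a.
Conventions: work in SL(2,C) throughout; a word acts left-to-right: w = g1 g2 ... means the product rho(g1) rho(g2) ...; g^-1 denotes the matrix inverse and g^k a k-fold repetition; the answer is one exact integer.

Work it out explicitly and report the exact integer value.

-1473639749586

rho(b) = [[1, -1], [-2, 3]]
... * rho(b) = [[1, -1], [-2, 3]]  ->  [[3, -4], [-8, 11]]
... * rho(a^-1) = [[14, -3], [5, -1]]  ->  [[22, -5], [-57, 13]]
... * rho(b^-1) = [[3, 1], [2, 1]]  ->  [[56, 17], [-145, -44]]
... * rho(a^-1) = [[14, -3], [5, -1]]  ->  [[869, -185], [-2250, 479]]
... * rho(a^-1) = [[14, -3], [5, -1]]  ->  [[11241, -2422], [-29105, 6271]]
... * rho(b^-1) = [[3, 1], [2, 1]]  ->  [[28879, 8819], [-74773, -22834]]
... * rho(a) = [[-1, 3], [-5, 14]]  ->  [[-72974, 210103], [188943, -543995]]
... * rho(a) = [[-1, 3], [-5, 14]]  ->  [[-977541, 2722520], [2531032, -7049101]]
... * rho(b^-1) = [[3, 1], [2, 1]]  ->  [[2512417, 1744979], [-6505106, -4518069]]
... * rho(a^-1) = [[14, -3], [5, -1]]  ->  [[43898733, -9282230], [-113661829, 24033387]]
... * rho(b^-1) = [[3, 1], [2, 1]]  ->  [[113131739, 34616503], [-292918713, -89628442]]
... * rho(b^-1) = [[3, 1], [2, 1]]  ->  [[408628223, 147748242], [-1058013023, -382547155]]
... * rho(a) = [[-1, 3], [-5, 14]]  ->  [[-1147369433, 3294360057], [2970748798, -8529699239]]
... * rho(a) = [[-1, 3], [-5, 14]]  ->  [[-15324430852, 42678932499], [39677747397, -110503542952]]
... * rho(b^-1) = [[3, 1], [2, 1]]  ->  [[39384572442, 27354501647], [-101973843713, -70825795555]]
... * rho(a) = [[-1, 3], [-5, 14]]  ->  [[-176157080677, 501116740384], [456102821488, -1297482668909]]
tr = -176157080677 + -1297482668909 = -1473639749586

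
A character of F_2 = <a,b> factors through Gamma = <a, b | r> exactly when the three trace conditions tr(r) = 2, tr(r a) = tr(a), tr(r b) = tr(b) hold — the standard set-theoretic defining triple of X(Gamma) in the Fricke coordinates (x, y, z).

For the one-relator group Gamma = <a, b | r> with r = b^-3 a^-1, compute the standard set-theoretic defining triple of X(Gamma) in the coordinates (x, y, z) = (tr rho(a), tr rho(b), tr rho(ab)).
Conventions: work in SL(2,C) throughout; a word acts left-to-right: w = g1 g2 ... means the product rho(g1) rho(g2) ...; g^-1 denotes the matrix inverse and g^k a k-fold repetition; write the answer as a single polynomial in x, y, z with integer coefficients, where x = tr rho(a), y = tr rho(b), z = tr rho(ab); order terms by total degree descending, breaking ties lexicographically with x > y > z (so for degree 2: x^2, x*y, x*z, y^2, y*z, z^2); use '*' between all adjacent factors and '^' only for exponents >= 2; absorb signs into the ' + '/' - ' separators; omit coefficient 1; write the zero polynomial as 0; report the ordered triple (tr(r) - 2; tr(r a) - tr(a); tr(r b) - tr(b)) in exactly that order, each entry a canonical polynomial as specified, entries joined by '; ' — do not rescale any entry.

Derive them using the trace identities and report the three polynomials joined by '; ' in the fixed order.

tr(b^-1) = tr(b) = y
tr(b^-1 a) = tr(a) * tr(b) - tr(a b) = x*y - z
tr(a^-1 b^-1) = tr(b^-1) * tr(a) - tr(b^-1 a) = z
tr(b^-1 a^-1 b^-1) = tr(a^-1 b^-1) * tr(b) - tr(a^-1) = y*z - x
tr(b^-3 a^-1) = tr(b^-1 a^-1 b^-1) * tr(b) - tr(b^-1 a^-1) = y^2*z - x*y - z
tr(b^-2) = tr(b^-1) * tr(b) - tr(1)   [inverse elimination on b] = y^2 - 2
tr(b^-3) = tr(b^-2) * tr(b) - tr(b^-1)   [inverse elimination on b] = y^3 - 3*y
assemble the triple (tr(r) - 2; tr(r a) - x; tr(r b) - y)

y^2*z - x*y - z - 2; y^3 - x - 3*y; y*z - x - y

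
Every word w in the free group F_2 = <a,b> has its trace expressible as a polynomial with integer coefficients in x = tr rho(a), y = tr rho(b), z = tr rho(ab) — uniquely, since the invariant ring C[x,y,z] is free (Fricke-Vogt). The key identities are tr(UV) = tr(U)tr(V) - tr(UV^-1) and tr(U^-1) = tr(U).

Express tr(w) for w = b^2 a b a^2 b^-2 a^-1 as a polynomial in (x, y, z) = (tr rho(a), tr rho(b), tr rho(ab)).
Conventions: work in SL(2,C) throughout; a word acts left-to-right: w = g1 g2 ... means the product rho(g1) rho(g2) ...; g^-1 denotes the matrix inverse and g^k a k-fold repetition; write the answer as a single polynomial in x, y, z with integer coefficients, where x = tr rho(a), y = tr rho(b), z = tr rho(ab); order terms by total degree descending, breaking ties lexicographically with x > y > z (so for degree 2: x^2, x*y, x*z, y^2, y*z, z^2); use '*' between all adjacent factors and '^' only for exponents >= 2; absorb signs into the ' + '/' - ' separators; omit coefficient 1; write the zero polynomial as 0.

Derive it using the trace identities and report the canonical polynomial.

-x^2*y^3*z^2 + x^3*y^2*z + x*y^4*z + x*y^2*z^3 - 3*x*y^2*z - x^2*y - y^3 - y*z^2 + x*z + 3*y

tr(a b a) = tr(a)*tr(b a) - tr(b)   [square of a] = x*z - y
tr(a b a^2) = tr(a)*tr(a b a) - tr(a b)   [square of a] = x^2*z - x*y - z
tr(b a b a) = tr(a b)*tr(a b) - tr(1)   [split at a repeated a] = z^2 - 2
reduce: tr(b a b) = tr(b)*tr(a b) - tr(a)   [square of b] = y*z - x
reduce: tr(a b a^2 b) = tr(a)*tr(b a b a) - tr(b a b)   [square of a] = x*z^2 - y*z - x
tr(b^2 a b a^2) = tr(b)*tr(a b a^2 b) - tr(a b a^2)   [square of b] = x*y*z^2 - x^2*z - y^2*z + z
so tr(b^2 a b a) = tr(b)*tr(a b a b) - tr(a b a)   [square of b] = y*z^2 - x*z - y
so tr(a b^2 a b a^2) = tr(a)*tr(b^2 a b a^2) - tr(b^2 a b a)   [square of a] = x^2*y*z^2 - x^3*z - x*y^2*z - y*z^2 + 2*x*z + y
tr(a b a b a b) = tr(b a)*tr(b a b a) - tr(b^-1 a^-1)   [split at a repeated b] = z^3 - 3*z
tr(b a b^2 a b a) = tr(b)*tr(a b a b a b) - tr(a b a b a)   [square of b] = y*z^3 - x*z^2 - 2*y*z + x
tr(b^2) = tr(b)*tr(b) - tr(1)   [square of b] = y^2 - 2
reduce: tr(a b^2 a) = tr(a)*tr(b^2 a) - tr(b^2)   [square of a] = x*y*z - x^2 - y^2 + 2
so tr(b a b^2 a b) = tr(b)*tr(a b^2 a b) - tr(a b^2 a)   [square of b] = y^2*z^2 - 2*x*y*z + x^2 - 2
so tr(a b^2 a b a^2 b) = tr(a)*tr(b a b^2 a b a) - tr(b a b^2 a b)   [square of a] = x*y*z^3 - x^2*z^2 - y^2*z^2 + 2
tr(a b^2 a b a^2 b^-1) = tr(a b^2 a b a^2)*tr(b) - tr(a b^2 a b a^2 b)   [inverse elimination on b] = x^2*y^2*z^2 - x^3*y*z - x*y^3*z - x*y*z^3 + x^2*z^2 + 2*x*y*z + y^2 - 2
tr(b^2 a b a^2 b^-2 a) = tr(a b^2 a b a^2 b^-1)*tr(b) - tr(a b^2 a b a^2)   [inverse elimination on b] = x^2*y^3*z^2 - x^3*y^2*z - x*y^4*z - x*y^2*z^3 + x^3*z + 3*x*y^2*z + y^3 + y*z^2 - 2*x*z - 3*y
tr(b^2 a b a^2 b^-2 a^-1) = tr(b^2 a b a^2 b^-2)*tr(a) - tr(b^2 a b a^2 b^-2 a)   [inverse elimination on a] = -x^2*y^3*z^2 + x^3*y^2*z + x*y^4*z + x*y^2*z^3 - 3*x*y^2*z - x^2*y - y^3 - y*z^2 + x*z + 3*y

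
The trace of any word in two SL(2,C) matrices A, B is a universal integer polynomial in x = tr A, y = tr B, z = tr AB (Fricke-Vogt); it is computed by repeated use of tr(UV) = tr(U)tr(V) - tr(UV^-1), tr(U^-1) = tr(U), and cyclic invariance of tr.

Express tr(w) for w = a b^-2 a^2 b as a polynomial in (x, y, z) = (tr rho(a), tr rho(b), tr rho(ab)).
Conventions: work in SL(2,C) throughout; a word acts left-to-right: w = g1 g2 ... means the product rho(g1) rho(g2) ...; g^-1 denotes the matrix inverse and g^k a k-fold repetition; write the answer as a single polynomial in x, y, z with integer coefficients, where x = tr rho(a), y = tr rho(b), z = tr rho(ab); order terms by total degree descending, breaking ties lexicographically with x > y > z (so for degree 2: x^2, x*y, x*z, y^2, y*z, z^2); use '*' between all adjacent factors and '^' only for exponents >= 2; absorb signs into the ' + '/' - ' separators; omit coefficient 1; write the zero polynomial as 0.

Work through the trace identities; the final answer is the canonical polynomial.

x^2*y^2*z - x*y^3 - x*y*z^2 - x^2*z + 2*x*y + z

tr(b a^2) = tr(a)*tr(b a) - tr(b)   [square of a] = x*z - y
tr(a^2 b a) = tr(a)*tr(b a^2) - tr(b a)   [square of a] = x^2*z - x*y - z
use: tr(b a b a) = tr(b a)*tr(b a) - tr(1)   [split at a repeated b] = z^2 - 2
tr(b a b) = tr(b)*tr(a b) - tr(a)   [square of b] = y*z - x
apply: tr(a^2 b a b) = tr(a)*tr(b a b a) - tr(b a b)   [square of a] = x*z^2 - y*z - x
tr(b^-1 a^2 b a) = tr(a^2 b a)*tr(b) - tr(a^2 b a b)   [inverse elimination on b] = x^2*y*z - x*y^2 - x*z^2 + x
apply: tr(a b^-2 a^2 b) = tr(b^-1 a^2 b a)*tr(b) - tr(b^-1 a^2 b a b)   [inverse elimination on b] = x^2*y^2*z - x*y^3 - x*y*z^2 - x^2*z + 2*x*y + z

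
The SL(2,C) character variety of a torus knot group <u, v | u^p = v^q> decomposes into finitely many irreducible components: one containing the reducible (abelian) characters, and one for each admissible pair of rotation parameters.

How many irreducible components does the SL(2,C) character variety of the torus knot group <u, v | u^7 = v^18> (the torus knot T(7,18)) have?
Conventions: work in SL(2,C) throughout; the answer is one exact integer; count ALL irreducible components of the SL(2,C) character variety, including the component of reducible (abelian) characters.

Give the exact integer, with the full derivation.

Gamma = < u, v | u^7 = v^18 > (torus knot T(7,18)); the central element u^7 = v^18 acts as +I or -I in any irreducible SL(2,C) representation.
On an irreducible component, tr(u) is locked at 2*cos(pi*alpha/7) for some alpha in 1..6, and tr(v) at 2*cos(pi*beta/18) for some beta in 1..17.
The two central values (-1)^alpha I and (-1)^beta I must be the same matrix, so alpha and beta share a parity.
Enumerate parity-matched pairs: 3*9 odd-odd plus 3*8 even-even gives 51.
components with irreducible characters: 51; plus the single component of reducible (abelian) characters: total 52.

52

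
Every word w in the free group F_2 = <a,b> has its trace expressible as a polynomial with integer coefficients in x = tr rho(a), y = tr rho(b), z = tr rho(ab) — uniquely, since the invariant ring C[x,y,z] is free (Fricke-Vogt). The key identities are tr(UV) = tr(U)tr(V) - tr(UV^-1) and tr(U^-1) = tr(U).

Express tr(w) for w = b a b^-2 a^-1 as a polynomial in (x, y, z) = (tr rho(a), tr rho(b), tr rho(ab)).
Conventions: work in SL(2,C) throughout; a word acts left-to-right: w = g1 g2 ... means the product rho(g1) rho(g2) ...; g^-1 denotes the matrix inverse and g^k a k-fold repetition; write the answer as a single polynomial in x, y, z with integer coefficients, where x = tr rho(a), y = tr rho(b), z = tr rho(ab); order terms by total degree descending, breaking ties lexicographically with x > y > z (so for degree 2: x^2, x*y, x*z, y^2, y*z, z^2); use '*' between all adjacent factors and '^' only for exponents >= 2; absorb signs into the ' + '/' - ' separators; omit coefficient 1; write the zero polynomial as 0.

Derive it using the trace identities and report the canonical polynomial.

next, trace(a b a) = trace(a) * trace(b a) - trace(b) = x*z - y
trace(a b a b) = trace(a b) * trace(a b) - trace(1) = z^2 - 2
and trace(b a b^-1 a) = trace(a b a) * trace(b) - trace(a b a b) = x*y*z - y^2 - z^2 + 2
next, trace(b^-1 a^-1 b a) = trace(b a b^-1) * trace(a) - trace(b a b^-1 a) = -x*y*z + x^2 + y^2 + z^2 - 2
trace(b a b^-2 a^-1) = trace(b^-1 a^-1 b a) * trace(b) - trace(b^-1 a^-1 b a b) = -x*y^2*z + x^2*y + y^3 + y*z^2 - 3*y

-x*y^2*z + x^2*y + y^3 + y*z^2 - 3*y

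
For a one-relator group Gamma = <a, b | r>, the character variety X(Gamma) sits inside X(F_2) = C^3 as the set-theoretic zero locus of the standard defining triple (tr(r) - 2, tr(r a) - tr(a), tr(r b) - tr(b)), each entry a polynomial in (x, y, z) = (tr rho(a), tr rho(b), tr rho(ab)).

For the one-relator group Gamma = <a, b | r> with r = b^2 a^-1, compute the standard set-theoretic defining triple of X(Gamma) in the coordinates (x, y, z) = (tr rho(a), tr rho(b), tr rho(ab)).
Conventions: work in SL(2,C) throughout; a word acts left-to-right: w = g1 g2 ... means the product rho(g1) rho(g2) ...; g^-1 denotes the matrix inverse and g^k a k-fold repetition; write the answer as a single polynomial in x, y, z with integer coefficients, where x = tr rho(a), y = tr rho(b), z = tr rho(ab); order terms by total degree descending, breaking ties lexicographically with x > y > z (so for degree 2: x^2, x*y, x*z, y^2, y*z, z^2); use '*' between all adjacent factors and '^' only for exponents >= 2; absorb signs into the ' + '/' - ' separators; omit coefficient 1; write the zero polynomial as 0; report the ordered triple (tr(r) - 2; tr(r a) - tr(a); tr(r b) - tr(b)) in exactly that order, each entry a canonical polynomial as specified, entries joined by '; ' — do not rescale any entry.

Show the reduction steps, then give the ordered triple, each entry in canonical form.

x*y^2 - y*z - x - 2; y^2 - x - 2; x*y^3 - y^2*z - 2*x*y - y + z

tr(b^2) = tr(b) tr(b) - tr(1)  (reduce the b square) = y^2 - 2
tr(b^2 a) = tr(b) tr(a b) - tr(a)  (reduce the b square) = y*z - x
tr(b^2 a^-1) = tr(b^2) tr(a) - tr(b^2 a)  (eliminate a^-1) = x*y^2 - y*z - x
tr(b^3) = tr(b) tr(b^2) - tr(b)   [square of b] = y^3 - 3*y
tr(b^3 a) = tr(b) tr(a b^2) - tr(a b)   [square of b] = y^2*z - x*y - z
tr(b^2 a^-1 b) = tr(b^3) tr(a) - tr(b^3 a)   [inverse elimination on a] = x*y^3 - y^2*z - 2*x*y + z
assemble the triple (tr(r) - 2; tr(r a) - x; tr(r b) - y)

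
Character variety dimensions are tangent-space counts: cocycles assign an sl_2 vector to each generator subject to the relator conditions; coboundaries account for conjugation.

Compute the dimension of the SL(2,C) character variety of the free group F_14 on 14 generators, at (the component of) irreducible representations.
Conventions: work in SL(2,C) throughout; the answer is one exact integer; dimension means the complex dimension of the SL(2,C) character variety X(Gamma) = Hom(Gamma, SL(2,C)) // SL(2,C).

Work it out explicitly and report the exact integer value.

Here Gamma is free of rank 14 — no relator constrains a cocycle.
So Z^1 = (sl_2)^14 in full: dim Z^1 = 42.
dim B^1 = 3: the coboundary map is injective because an irreducible image has centralizer 0 in sl_2.
dim H^1 = 42 - 3 = 39, which is dim X.

39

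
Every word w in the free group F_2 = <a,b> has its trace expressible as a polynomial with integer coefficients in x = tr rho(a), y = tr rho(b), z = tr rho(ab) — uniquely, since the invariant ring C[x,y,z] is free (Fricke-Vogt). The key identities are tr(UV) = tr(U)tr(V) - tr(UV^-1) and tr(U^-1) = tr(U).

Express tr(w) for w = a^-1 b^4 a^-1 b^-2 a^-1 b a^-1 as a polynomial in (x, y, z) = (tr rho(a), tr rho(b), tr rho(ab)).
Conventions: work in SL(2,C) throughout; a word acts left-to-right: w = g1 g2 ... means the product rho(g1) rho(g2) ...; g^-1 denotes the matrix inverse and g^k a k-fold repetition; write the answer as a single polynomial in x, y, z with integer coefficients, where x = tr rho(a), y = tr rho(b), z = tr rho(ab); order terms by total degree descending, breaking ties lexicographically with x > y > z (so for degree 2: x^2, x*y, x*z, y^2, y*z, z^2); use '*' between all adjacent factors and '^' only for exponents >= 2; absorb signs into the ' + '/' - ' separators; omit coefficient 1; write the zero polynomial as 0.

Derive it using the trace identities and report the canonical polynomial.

x^3*y^6*z - x^4*y^5 - x^2*y^7 - 2*x^2*y^5*z^2 - x^3*y^4*z + x*y^4*z^3 + 3*x^4*y^3 + 7*x^2*y^5 + 4*x^2*y^3*z^2 + y^7 + y^5*z^2 - 4*x^3*y^2*z - 3*x*y^4*z - 2*x*y^2*z^3 - x^4*y - 13*x^2*y^3 + x^2*y*z^2 - 7*y^5 - 3*y^3*z^2 + x^3*z + 9*x*y^2*z + 4*x^2*y + 14*y^3 + y*z^2 - 2*x*z - 7*y

tr(b^2) = tr(b) * tr(b) - tr(1)  (reduce the b square) = y^2 - 2
tr(b^3) = tr(b) * tr(b^2) - tr(b)  (reduce the b square) = y^3 - 3*y
next, tr(b a b) = tr(b) * tr(a b) - tr(a)  (reduce the b square) = y*z - x
tr(b^3 a) = tr(b) * tr(b a b) - tr(b a)  (reduce the b square) = y^2*z - x*y - z
tr(a^-1 b^3) = tr(b^3) * tr(a) - tr(b^3 a)  (eliminate a^-1) = x*y^3 - y^2*z - 2*x*y + z
and tr(b a^-2 b^2) = tr(a^-1 b^3) * tr(a) - tr(a^-1 b^3 a)  (eliminate a^-1) = x^2*y^3 - x*y^2*z - 2*x^2*y - y^3 + x*z + 3*y
tr(a b a b) = tr(a b) * tr(a b) - tr(1)  (split on a) = z^2 - 2
next, tr(a b a) = tr(a) * tr(b a) - tr(b)  (reduce the a square) = x*z - y
and tr(b^2 a b a) = tr(b) * tr(a b a b) - tr(a b a)  (reduce the b square) = y*z^2 - x*z - y
next, tr(a^-1 b^2 a b) = tr(b^2 a b) * tr(a) - tr(b^2 a b a)  (eliminate a^-1) = x*y^2*z - x^2*y - y*z^2 + y
next, tr(b a^-2 b^2 a) = tr(a^-1 b^2 a b) * tr(a) - tr(a^-1 b^2 a b a)  (eliminate a^-1) = x^2*y^2*z - x^3*y - x*y*z^2 - y^2*z + 2*x*y + z
tr(a^-1 b a^-2 b^2) = tr(b a^-2 b^2) * tr(a) - tr(b a^-2 b^2 a)  (eliminate a^-1) = x^3*y^3 - 2*x^2*y^2*z - x^3*y - x*y^3 + x*y*z^2 + x^2*z + y^2*z + x*y - z
and tr(b^4) = tr(b) * tr(b^3) - tr(b^2)  (reduce the b square) = y^4 - 4*y^2 + 2
and tr(b^5) = tr(b) * tr(b^4) - tr(b^3)  (reduce the b square) = y^5 - 5*y^3 + 5*y
next, tr(b^2 a b^2) = tr(b) * tr(b a b^2) - tr(b a b)  (reduce the b square) = y^3*z - x*y^2 - 2*y*z + x
tr(b^5 a) = tr(b) * tr(b^2 a b^2) - tr(b^2 a b)  (reduce the b square) = y^4*z - x*y^3 - 3*y^2*z + 2*x*y + z
tr(b a^-1 b^4) = tr(b^5) * tr(a) - tr(b^5 a)  (eliminate a^-1) = x*y^5 - y^4*z - 4*x*y^3 + 3*y^2*z + 3*x*y - z
next, tr(b^5 a b) = tr(b) * tr(a b^5) - tr(a b^4)  (reduce the b square) = y^5*z - x*y^4 - 4*y^3*z + 3*x*y^2 + 3*y*z - x
next, tr(b^2 a b a b) = tr(b) * tr(a b a b^2) - tr(a b a b)  (reduce the b square) = y^2*z^2 - x*y*z - y^2 - z^2 + 2
and tr(a b a b^4) = tr(b) * tr(b^2 a b a b) - tr(b^2 a b a)  (reduce the b square) = y^3*z^2 - x*y^2*z - y^3 - 2*y*z^2 + x*z + 3*y
tr(b^5 a b a) = tr(b) * tr(a b a b^4) - tr(a b a b^3)  (reduce the b square) = y^4*z^2 - x*y^3*z - y^4 - 3*y^2*z^2 + 2*x*y*z + 4*y^2 + z^2 - 2
and tr(b^4 a b a^-1 b) = tr(b^5 a b) * tr(a) - tr(b^5 a b a)  (eliminate a^-1) = x*y^5*z - x^2*y^4 - y^4*z^2 - 3*x*y^3*z + 3*x^2*y^2 + y^4 + 3*y^2*z^2 + x*y*z - x^2 - 4*y^2 - z^2 + 2
tr(a^2) = tr(a) * tr(a) - tr(1)  (reduce the a square) = x^2 - 2
and tr(a b^2 a) = tr(b) * tr(a^2 b) - tr(a^2)  (reduce the b square) = x*y*z - x^2 - y^2 + 2
tr(b a b^2 a b) = tr(b) * tr(a b^2 a b) - tr(a b^2 a)  (reduce the b square) = y^2*z^2 - 2*x*y*z + x^2 - 2
tr(a b^2 a b^3) = tr(b) * tr(b a b^2 a b) - tr(b a b^2 a)  (reduce the b square) = y^3*z^2 - 2*x*y^2*z + x^2*y - y*z^2 + x*z - y
tr(b a b^4 a b) = tr(b) * tr(a b^2 a b^3) - tr(a b^2 a b^2)  (reduce the b square) = y^4*z^2 - 2*x*y^3*z + x^2*y^2 - 2*y^2*z^2 + 3*x*y*z - x^2 - y^2 + 2
and tr(a b a b a b) = tr(b a) * tr(b a b a) - tr(b^-1 a^-1)  (split on b) = z^3 - 3*z
tr(a b a b a) = tr(a) * tr(b a b a) - tr(b a b)  (reduce the a square) = x*z^2 - y*z - x
tr(a b a b a b^2) = tr(b) * tr(a b a b a b) - tr(a b a b a)  (reduce the b square) = y*z^3 - x*z^2 - 2*y*z + x
next, tr(b a b a b a b^2) = tr(b) * tr(a b a b a b^2) - tr(a b a b a b)  (reduce the b square) = y^2*z^3 - x*y*z^2 - 2*y^2*z - z^3 + x*y + 3*z
and tr(b a b^4 a b a) = tr(b) * tr(b a b a b a b^2) - tr(b a b a b a b)  (reduce the b square) = y^3*z^3 - x*y^2*z^2 - 2*y^3*z - 2*y*z^3 + x*y^2 + x*z^2 + 5*y*z - x
tr(b^4 a b a^-1 b a) = tr(b a b^4 a b) * tr(a) - tr(b a b^4 a b a)  (eliminate a^-1) = x*y^4*z^2 - 2*x^2*y^3*z - y^3*z^3 + x^3*y^2 - x*y^2*z^2 + 3*x^2*y*z + 2*y^3*z + 2*y*z^3 - x^3 - 2*x*y^2 - x*z^2 - 5*y*z + 3*x
tr(a^-1 b a^-1 b^4 a b) = tr(b^4 a b a^-1 b) * tr(a) - tr(b^4 a b a^-1 b a)  (eliminate a^-1) = x^2*y^5*z - x^3*y^4 - 2*x*y^4*z^2 - x^2*y^3*z + y^3*z^3 + 2*x^3*y^2 + x*y^4 + 4*x*y^2*z^2 - 2*x^2*y*z - 2*y^3*z - 2*y*z^3 - 2*x*y^2 + 5*y*z - x
and tr(b^4 a b^-1 a^-1 b a^-1) = tr(a^-1 b a^-1 b^4 a) * tr(b) - tr(a^-1 b a^-1 b^4 a b)  (eliminate b^-1) = -x^2*y^5*z + x^3*y^4 + x*y^6 + 2*x*y^4*z^2 + x^2*y^3*z - y^5*z - y^3*z^3 - 2*x^3*y^2 - 5*x*y^4 - 4*x*y^2*z^2 + 2*x^2*y*z + 5*y^3*z + 2*y*z^3 + 5*x*y^2 - 6*y*z + x
tr(b^4 a b^-1 a^-1 b) = tr(a^-1 b^5 a) * tr(b) - tr(a^-1 b^5 a b)  (eliminate b^-1) = -x*y^5*z + x^2*y^4 + y^6 + y^4*z^2 + 3*x*y^3*z - 3*x^2*y^2 - 6*y^4 - 3*y^2*z^2 - x*y*z + x^2 + 9*y^2 + z^2 - 2
tr(b^-1 a^-1 b a^-2 b^4 a) = tr(b^4 a b^-1 a^-1 b a^-1) * tr(a) - tr(b^4 a b^-1 a^-1 b)  (eliminate a^-1) = -x^3*y^5*z + x^4*y^4 + x^2*y^6 + 2*x^2*y^4*z^2 + x^3*y^3*z - x*y^3*z^3 - 2*x^4*y^2 - 6*x^2*y^4 - 4*x^2*y^2*z^2 - y^6 - y^4*z^2 + 2*x^3*y*z + 2*x*y^3*z + 2*x*y*z^3 + 8*x^2*y^2 + 6*y^4 + 3*y^2*z^2 - 5*x*y*z - 9*y^2 - z^2 + 2
tr(b a^-2 b^4) = tr(b^5 a^-1) * tr(a) - tr(b^5)  (eliminate a^-1) = x^2*y^5 - x*y^4*z - 4*x^2*y^3 - y^5 + 3*x*y^2*z + 3*x^2*y + 5*y^3 - x*z - 5*y
tr(b^-2 a^-1 b a^-2 b^4 a) = tr(b^-1 a^-1 b a^-2 b^4 a) * tr(b) - tr(b^-1 a^-1 b a^-2 b^4 a b)  (eliminate b^-1) = -x^3*y^6*z + x^4*y^5 + x^2*y^7 + 2*x^2*y^5*z^2 + x^3*y^4*z - x*y^4*z^3 - 2*x^4*y^3 - 7*x^2*y^5 - 4*x^2*y^3*z^2 - y^7 - y^5*z^2 + 2*x^3*y^2*z + 3*x*y^4*z + 2*x*y^2*z^3 + 12*x^2*y^3 + 7*y^5 + 3*y^3*z^2 - 8*x*y^2*z - 3*x^2*y - 14*y^3 - y*z^2 + x*z + 7*y
tr(a^-1 b^4 a^-1 b^-2 a^-1 b a^-1) = tr(b^-2 a^-1 b a^-2 b^4) * tr(a) - tr(b^-2 a^-1 b a^-2 b^4 a)  (eliminate a^-1) = x^3*y^6*z - x^4*y^5 - x^2*y^7 - 2*x^2*y^5*z^2 - x^3*y^4*z + x*y^4*z^3 + 3*x^4*y^3 + 7*x^2*y^5 + 4*x^2*y^3*z^2 + y^7 + y^5*z^2 - 4*x^3*y^2*z - 3*x*y^4*z - 2*x*y^2*z^3 - x^4*y - 13*x^2*y^3 + x^2*y*z^2 - 7*y^5 - 3*y^3*z^2 + x^3*z + 9*x*y^2*z + 4*x^2*y + 14*y^3 + y*z^2 - 2*x*z - 7*y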